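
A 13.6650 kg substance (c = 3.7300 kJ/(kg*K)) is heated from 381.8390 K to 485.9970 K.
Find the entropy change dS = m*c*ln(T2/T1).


T2/T1 = 1.2728
ln(T2/T1) = 0.2412
dS = 13.6650 * 3.7300 * 0.2412 = 12.2942 kJ/K

12.2942 kJ/K


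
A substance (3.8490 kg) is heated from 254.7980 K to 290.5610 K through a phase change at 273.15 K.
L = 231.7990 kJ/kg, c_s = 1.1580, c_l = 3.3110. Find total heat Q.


Q1 (sensible, solid) = 3.8490 * 1.1580 * 18.3520 = 81.7975 kJ
Q2 (latent) = 3.8490 * 231.7990 = 892.1944 kJ
Q3 (sensible, liquid) = 3.8490 * 3.3110 * 17.4110 = 221.8865 kJ
Q_total = 1195.8783 kJ

1195.8783 kJ


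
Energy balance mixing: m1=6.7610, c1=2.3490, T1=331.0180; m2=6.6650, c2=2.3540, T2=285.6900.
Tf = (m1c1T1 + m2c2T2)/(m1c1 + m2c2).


num = 9739.3994
den = 31.5710
Tf = 308.4920 K

308.4920 K


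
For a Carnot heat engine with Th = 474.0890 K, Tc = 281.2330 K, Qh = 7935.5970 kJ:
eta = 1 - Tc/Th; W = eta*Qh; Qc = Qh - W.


eta = 1 - 281.2330/474.0890 = 0.4068
W = 0.4068 * 7935.5970 = 3228.1439 kJ
Qc = 7935.5970 - 3228.1439 = 4707.4531 kJ

eta = 40.6793%, W = 3228.1439 kJ, Qc = 4707.4531 kJ


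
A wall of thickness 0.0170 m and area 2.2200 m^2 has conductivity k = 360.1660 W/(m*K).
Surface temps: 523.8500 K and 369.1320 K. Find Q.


dT = 154.7180 K
Q = 360.1660 * 2.2200 * 154.7180 / 0.0170 = 7276920.1340 W

7276920.1340 W


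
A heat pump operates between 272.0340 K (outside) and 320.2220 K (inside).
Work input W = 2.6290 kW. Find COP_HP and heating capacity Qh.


COP = 320.2220 / 48.1880 = 6.6453
Qh = 6.6453 * 2.6290 = 17.4704 kW

COP = 6.6453, Qh = 17.4704 kW


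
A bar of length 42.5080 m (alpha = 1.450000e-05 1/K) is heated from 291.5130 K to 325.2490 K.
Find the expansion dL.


dT = 33.7360 K
dL = 1.450000e-05 * 42.5080 * 33.7360 = 0.020794 m
L_final = 42.528794 m

dL = 0.020794 m


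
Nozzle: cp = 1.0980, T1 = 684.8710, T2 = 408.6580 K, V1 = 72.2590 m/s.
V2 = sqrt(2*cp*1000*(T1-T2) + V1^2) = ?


dT = 276.2130 K
2*cp*1000*dT = 606563.7480
V1^2 = 5221.3631
V2 = sqrt(611785.1111) = 782.1669 m/s

782.1669 m/s


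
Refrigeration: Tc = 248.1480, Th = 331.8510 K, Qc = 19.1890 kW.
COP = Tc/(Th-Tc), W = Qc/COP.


COP = 248.1480 / 83.7030 = 2.9646
W = 19.1890 / 2.9646 = 6.4727 kW

COP = 2.9646, W = 6.4727 kW


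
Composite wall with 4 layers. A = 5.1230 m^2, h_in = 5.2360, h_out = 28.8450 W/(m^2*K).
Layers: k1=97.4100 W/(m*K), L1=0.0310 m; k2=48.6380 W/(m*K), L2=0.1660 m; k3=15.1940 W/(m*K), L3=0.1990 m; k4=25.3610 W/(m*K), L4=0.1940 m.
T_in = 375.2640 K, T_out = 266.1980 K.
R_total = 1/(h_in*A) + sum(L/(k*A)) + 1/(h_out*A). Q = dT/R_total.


R_conv_in = 1/(5.2360*5.1230) = 0.0373
R_1 = 0.0310/(97.4100*5.1230) = 6.2120e-05
R_2 = 0.1660/(48.6380*5.1230) = 0.0007
R_3 = 0.1990/(15.1940*5.1230) = 0.0026
R_4 = 0.1940/(25.3610*5.1230) = 0.0015
R_conv_out = 1/(28.8450*5.1230) = 0.0068
R_total = 0.0488 K/W
Q = 109.0660 / 0.0488 = 2233.8049 W

R_total = 0.0488 K/W, Q = 2233.8049 W


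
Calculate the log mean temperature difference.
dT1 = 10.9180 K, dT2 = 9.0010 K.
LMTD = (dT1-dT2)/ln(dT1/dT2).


dT1/dT2 = 1.2130
ln(dT1/dT2) = 0.1931
LMTD = 1.9170 / 0.1931 = 9.9287 K

9.9287 K


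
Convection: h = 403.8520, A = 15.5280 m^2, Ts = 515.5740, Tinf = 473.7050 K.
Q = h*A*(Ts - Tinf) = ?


dT = 41.8690 K
Q = 403.8520 * 15.5280 * 41.8690 = 262561.0791 W

262561.0791 W


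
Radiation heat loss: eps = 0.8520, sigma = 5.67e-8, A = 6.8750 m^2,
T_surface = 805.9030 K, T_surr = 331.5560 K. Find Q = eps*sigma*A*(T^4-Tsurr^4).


T^4 = 4.2182e+11
Tsurr^4 = 1.2084e+10
Q = 0.8520 * 5.67e-8 * 6.8750 * 4.0974e+11 = 136082.7324 W

136082.7324 W


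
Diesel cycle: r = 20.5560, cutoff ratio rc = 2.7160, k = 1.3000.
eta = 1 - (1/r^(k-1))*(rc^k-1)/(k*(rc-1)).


r^(k-1) = 2.4767
rc^k = 3.6653
eta = 0.5176 = 51.7605%

51.7605%


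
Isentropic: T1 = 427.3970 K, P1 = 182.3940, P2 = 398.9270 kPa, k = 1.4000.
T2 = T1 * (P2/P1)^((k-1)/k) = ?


(k-1)/k = 0.2857
(P2/P1)^exp = 1.2506
T2 = 427.3970 * 1.2506 = 534.4916 K

534.4916 K


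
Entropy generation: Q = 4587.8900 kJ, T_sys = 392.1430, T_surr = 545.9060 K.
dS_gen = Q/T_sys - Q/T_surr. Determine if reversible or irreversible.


dS_sys = 4587.8900/392.1430 = 11.6995 kJ/K
dS_surr = -4587.8900/545.9060 = -8.4042 kJ/K
dS_gen = 11.6995 - 8.4042 = 3.2954 kJ/K (irreversible)

dS_gen = 3.2954 kJ/K, irreversible


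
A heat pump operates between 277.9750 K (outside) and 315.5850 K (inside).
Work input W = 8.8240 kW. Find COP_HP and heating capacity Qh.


COP = 315.5850 / 37.6100 = 8.3910
Qh = 8.3910 * 8.8240 = 74.0421 kW

COP = 8.3910, Qh = 74.0421 kW


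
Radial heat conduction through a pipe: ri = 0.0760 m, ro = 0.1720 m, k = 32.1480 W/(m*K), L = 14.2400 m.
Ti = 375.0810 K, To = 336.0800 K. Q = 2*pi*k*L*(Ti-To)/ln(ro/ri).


dT = 39.0010 K
ln(ro/ri) = 0.8168
Q = 2*pi*32.1480*14.2400*39.0010 / 0.8168 = 137348.6816 W

137348.6816 W


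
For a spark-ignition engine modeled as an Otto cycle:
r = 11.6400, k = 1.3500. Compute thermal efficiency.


r^(k-1) = 2.3609
eta = 1 - 1/2.3609 = 0.5764 = 57.6439%

57.6439%


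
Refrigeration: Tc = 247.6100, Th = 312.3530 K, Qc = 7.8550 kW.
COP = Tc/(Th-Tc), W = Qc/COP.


COP = 247.6100 / 64.7430 = 3.8245
W = 7.8550 / 3.8245 = 2.0539 kW

COP = 3.8245, W = 2.0539 kW


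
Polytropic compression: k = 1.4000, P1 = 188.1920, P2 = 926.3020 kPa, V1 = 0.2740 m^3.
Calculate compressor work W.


(k-1)/k = 0.2857
(P2/P1)^exp = 1.5767
W = 3.5000 * 188.1920 * 0.2740 * (1.5767 - 1) = 104.0861 kJ

104.0861 kJ


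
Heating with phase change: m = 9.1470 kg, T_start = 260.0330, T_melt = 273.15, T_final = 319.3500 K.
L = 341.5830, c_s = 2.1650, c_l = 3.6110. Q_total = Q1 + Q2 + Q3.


Q1 (sensible, solid) = 9.1470 * 2.1650 * 13.1170 = 259.7593 kJ
Q2 (latent) = 9.1470 * 341.5830 = 3124.4597 kJ
Q3 (sensible, liquid) = 9.1470 * 3.6110 * 46.2000 = 1525.9775 kJ
Q_total = 4910.1965 kJ

4910.1965 kJ


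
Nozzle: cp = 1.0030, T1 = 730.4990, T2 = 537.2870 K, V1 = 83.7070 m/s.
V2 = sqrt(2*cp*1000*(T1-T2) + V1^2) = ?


dT = 193.2120 K
2*cp*1000*dT = 387583.2720
V1^2 = 7006.8618
V2 = sqrt(394590.1338) = 628.1641 m/s

628.1641 m/s


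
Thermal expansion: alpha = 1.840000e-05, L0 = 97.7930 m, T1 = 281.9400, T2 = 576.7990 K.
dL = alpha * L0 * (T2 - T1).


dT = 294.8590 K
dL = 1.840000e-05 * 97.7930 * 294.8590 = 0.530567 m
L_final = 98.323567 m

dL = 0.530567 m


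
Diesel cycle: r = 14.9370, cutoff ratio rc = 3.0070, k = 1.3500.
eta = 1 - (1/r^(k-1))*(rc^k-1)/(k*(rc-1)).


r^(k-1) = 2.5763
rc^k = 4.4206
eta = 0.5100 = 50.9964%

50.9964%


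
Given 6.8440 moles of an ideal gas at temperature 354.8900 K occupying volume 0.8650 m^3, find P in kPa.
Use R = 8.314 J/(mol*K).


P = nRT/V = 6.8440 * 8.314 * 354.8900 / 0.8650
= 20193.6016 / 0.8650 = 23345.2041 Pa = 23.3452 kPa

23.3452 kPa


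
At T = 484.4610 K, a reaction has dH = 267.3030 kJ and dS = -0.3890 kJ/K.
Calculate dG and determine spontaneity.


T*dS = 484.4610 * -0.3890 = -188.4553 kJ
dG = 267.3030 + 188.4553 = 455.7583 kJ (non-spontaneous)

dG = 455.7583 kJ, non-spontaneous


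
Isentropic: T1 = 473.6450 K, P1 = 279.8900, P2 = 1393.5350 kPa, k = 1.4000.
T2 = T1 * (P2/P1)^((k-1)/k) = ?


(k-1)/k = 0.2857
(P2/P1)^exp = 1.5819
T2 = 473.6450 * 1.5819 = 749.2610 K

749.2610 K


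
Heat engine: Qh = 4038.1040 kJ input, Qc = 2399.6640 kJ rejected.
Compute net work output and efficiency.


W = 4038.1040 - 2399.6640 = 1638.4400 kJ
eta = 1638.4400 / 4038.1040 = 0.4057 = 40.5745%

W = 1638.4400 kJ, eta = 40.5745%


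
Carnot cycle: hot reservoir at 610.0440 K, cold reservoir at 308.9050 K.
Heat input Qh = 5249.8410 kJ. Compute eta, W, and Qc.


eta = 1 - 308.9050/610.0440 = 0.4936
W = 0.4936 * 5249.8410 = 2591.5047 kJ
Qc = 5249.8410 - 2591.5047 = 2658.3363 kJ

eta = 49.3635%, W = 2591.5047 kJ, Qc = 2658.3363 kJ


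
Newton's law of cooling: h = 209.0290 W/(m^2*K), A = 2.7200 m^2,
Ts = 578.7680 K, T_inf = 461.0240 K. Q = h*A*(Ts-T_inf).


dT = 117.7440 K
Q = 209.0290 * 2.7200 * 117.7440 = 66944.3968 W

66944.3968 W


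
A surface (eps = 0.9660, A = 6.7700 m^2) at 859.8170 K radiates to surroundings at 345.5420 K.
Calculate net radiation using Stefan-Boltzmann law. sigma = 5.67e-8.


T^4 = 5.4654e+11
Tsurr^4 = 1.4256e+10
Q = 0.9660 * 5.67e-8 * 6.7700 * 5.3229e+11 = 197375.9936 W

197375.9936 W


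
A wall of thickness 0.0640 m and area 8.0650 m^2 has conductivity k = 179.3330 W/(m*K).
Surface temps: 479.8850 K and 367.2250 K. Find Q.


dT = 112.6600 K
Q = 179.3330 * 8.0650 * 112.6600 / 0.0640 = 2545976.3104 W

2545976.3104 W


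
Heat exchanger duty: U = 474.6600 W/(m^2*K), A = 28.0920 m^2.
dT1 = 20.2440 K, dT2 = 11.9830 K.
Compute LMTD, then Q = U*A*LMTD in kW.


LMTD = 15.7542 K
Q = 474.6600 * 28.0920 * 15.7542 = 210068.2971 W = 210.0683 kW

210.0683 kW


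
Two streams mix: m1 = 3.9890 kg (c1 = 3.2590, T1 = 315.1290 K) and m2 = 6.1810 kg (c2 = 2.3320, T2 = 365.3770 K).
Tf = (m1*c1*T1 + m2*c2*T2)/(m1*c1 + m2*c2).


num = 9363.3023
den = 27.4142
Tf = 341.5488 K

341.5488 K


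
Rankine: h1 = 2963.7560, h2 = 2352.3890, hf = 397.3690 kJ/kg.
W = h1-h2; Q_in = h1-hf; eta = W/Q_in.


W = 611.3670 kJ/kg
Q_in = 2566.3870 kJ/kg
eta = 0.2382 = 23.8221%

eta = 23.8221%


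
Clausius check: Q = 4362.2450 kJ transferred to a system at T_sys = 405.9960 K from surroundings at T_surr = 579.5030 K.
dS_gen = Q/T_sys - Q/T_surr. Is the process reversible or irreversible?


dS_sys = 4362.2450/405.9960 = 10.7446 kJ/K
dS_surr = -4362.2450/579.5030 = -7.5276 kJ/K
dS_gen = 10.7446 - 7.5276 = 3.2170 kJ/K (irreversible)

dS_gen = 3.2170 kJ/K, irreversible


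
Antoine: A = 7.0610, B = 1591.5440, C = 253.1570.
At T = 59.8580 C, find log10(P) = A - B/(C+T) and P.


C+T = 313.0150
B/(C+T) = 5.0846
log10(P) = 7.0610 - 5.0846 = 1.9764
P = 10^1.9764 = 94.7193 mmHg

94.7193 mmHg


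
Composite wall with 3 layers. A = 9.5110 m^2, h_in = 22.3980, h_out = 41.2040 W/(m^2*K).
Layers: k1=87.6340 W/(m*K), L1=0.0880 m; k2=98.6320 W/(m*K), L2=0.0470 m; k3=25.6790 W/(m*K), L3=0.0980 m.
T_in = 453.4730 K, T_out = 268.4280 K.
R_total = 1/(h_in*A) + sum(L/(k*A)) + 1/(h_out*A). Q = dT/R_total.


R_conv_in = 1/(22.3980*9.5110) = 0.0047
R_1 = 0.0880/(87.6340*9.5110) = 0.0001
R_2 = 0.0470/(98.6320*9.5110) = 5.0102e-05
R_3 = 0.0980/(25.6790*9.5110) = 0.0004
R_conv_out = 1/(41.2040*9.5110) = 0.0026
R_total = 0.0078 K/W
Q = 185.0450 / 0.0078 = 23714.9030 W

R_total = 0.0078 K/W, Q = 23714.9030 W


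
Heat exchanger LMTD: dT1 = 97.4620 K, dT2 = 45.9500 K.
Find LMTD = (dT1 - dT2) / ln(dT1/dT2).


dT1/dT2 = 2.1210
ln(dT1/dT2) = 0.7519
LMTD = 51.5120 / 0.7519 = 68.5083 K

68.5083 K


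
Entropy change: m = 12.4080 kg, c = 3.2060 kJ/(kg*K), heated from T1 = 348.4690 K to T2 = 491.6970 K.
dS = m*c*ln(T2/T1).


T2/T1 = 1.4110
ln(T2/T1) = 0.3443
dS = 12.4080 * 3.2060 * 0.3443 = 13.6968 kJ/K

13.6968 kJ/K


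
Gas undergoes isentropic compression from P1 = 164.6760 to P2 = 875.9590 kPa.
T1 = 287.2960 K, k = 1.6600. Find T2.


(k-1)/k = 0.3976
(P2/P1)^exp = 1.9435
T2 = 287.2960 * 1.9435 = 558.3698 K

558.3698 K


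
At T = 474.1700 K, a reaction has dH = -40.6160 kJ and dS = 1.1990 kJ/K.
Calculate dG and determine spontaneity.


T*dS = 474.1700 * 1.1990 = 568.5298 kJ
dG = -40.6160 - 568.5298 = -609.1458 kJ (spontaneous)

dG = -609.1458 kJ, spontaneous


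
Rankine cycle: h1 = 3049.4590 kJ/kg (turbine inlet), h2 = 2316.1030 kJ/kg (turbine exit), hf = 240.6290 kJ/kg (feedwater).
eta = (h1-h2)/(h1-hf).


W = 733.3560 kJ/kg
Q_in = 2808.8300 kJ/kg
eta = 0.2611 = 26.1089%

eta = 26.1089%


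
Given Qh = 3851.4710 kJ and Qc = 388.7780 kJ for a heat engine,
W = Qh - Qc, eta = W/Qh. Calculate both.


W = 3851.4710 - 388.7780 = 3462.6930 kJ
eta = 3462.6930 / 3851.4710 = 0.8991 = 89.9057%

W = 3462.6930 kJ, eta = 89.9057%


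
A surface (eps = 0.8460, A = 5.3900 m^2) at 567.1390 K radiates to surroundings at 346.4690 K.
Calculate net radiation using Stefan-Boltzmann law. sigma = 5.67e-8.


T^4 = 1.0346e+11
Tsurr^4 = 1.4410e+10
Q = 0.8460 * 5.67e-8 * 5.3900 * 8.9047e+10 = 23022.9197 W

23022.9197 W


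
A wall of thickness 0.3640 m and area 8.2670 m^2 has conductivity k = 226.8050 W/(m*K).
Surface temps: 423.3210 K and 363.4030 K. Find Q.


dT = 59.9180 K
Q = 226.8050 * 8.2670 * 59.9180 / 0.3640 = 308643.0394 W

308643.0394 W


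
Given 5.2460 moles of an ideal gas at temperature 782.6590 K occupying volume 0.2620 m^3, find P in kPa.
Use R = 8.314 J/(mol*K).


P = nRT/V = 5.2460 * 8.314 * 782.6590 / 0.2620
= 34135.8633 / 0.2620 = 130289.5544 Pa = 130.2896 kPa

130.2896 kPa


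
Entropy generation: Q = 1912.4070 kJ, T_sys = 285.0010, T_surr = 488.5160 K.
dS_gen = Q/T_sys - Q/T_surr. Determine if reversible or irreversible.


dS_sys = 1912.4070/285.0010 = 6.7102 kJ/K
dS_surr = -1912.4070/488.5160 = -3.9147 kJ/K
dS_gen = 6.7102 - 3.9147 = 2.7954 kJ/K (irreversible)

dS_gen = 2.7954 kJ/K, irreversible


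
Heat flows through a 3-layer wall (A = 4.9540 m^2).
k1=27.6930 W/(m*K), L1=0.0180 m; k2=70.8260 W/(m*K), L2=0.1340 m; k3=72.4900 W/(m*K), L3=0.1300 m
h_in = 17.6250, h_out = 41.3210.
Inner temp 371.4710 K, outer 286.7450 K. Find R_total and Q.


R_conv_in = 1/(17.6250*4.9540) = 0.0115
R_1 = 0.0180/(27.6930*4.9540) = 0.0001
R_2 = 0.1340/(70.8260*4.9540) = 0.0004
R_3 = 0.1300/(72.4900*4.9540) = 0.0004
R_conv_out = 1/(41.3210*4.9540) = 0.0049
R_total = 0.0172 K/W
Q = 84.7260 / 0.0172 = 4922.1839 W

R_total = 0.0172 K/W, Q = 4922.1839 W


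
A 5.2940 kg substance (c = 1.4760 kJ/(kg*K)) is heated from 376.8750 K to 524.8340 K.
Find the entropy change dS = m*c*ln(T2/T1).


T2/T1 = 1.3926
ln(T2/T1) = 0.3312
dS = 5.2940 * 1.4760 * 0.3312 = 2.5877 kJ/K

2.5877 kJ/K


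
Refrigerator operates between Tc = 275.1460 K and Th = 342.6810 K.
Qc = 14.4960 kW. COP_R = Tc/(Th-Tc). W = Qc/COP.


COP = 275.1460 / 67.5350 = 4.0741
W = 14.4960 / 4.0741 = 3.5581 kW

COP = 4.0741, W = 3.5581 kW


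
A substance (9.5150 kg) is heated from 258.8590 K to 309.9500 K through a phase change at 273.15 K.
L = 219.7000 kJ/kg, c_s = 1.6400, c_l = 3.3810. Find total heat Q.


Q1 (sensible, solid) = 9.5150 * 1.6400 * 14.2910 = 223.0053 kJ
Q2 (latent) = 9.5150 * 219.7000 = 2090.4455 kJ
Q3 (sensible, liquid) = 9.5150 * 3.3810 * 36.8000 = 1183.8639 kJ
Q_total = 3497.3148 kJ

3497.3148 kJ


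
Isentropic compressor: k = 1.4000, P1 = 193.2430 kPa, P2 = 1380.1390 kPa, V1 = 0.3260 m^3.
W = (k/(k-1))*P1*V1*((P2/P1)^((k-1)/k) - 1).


(k-1)/k = 0.2857
(P2/P1)^exp = 1.7537
W = 3.5000 * 193.2430 * 0.3260 * (1.7537 - 1) = 166.1773 kJ

166.1773 kJ


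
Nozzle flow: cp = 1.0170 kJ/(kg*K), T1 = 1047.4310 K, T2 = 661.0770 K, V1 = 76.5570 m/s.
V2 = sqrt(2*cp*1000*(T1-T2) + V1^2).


dT = 386.3540 K
2*cp*1000*dT = 785844.0360
V1^2 = 5860.9742
V2 = sqrt(791705.0102) = 889.7781 m/s

889.7781 m/s


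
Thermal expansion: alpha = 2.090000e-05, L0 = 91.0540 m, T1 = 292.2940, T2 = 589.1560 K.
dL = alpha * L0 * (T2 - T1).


dT = 296.8620 K
dL = 2.090000e-05 * 91.0540 * 296.8620 = 0.564937 m
L_final = 91.618937 m

dL = 0.564937 m


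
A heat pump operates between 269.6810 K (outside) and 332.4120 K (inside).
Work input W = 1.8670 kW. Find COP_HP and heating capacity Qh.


COP = 332.4120 / 62.7310 = 5.2990
Qh = 5.2990 * 1.8670 = 9.8932 kW

COP = 5.2990, Qh = 9.8932 kW


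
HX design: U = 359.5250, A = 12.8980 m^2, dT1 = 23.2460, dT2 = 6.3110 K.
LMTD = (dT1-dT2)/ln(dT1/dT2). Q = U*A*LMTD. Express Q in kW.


LMTD = 12.9886 K
Q = 359.5250 * 12.8980 * 12.9886 = 60229.9807 W = 60.2300 kW

60.2300 kW


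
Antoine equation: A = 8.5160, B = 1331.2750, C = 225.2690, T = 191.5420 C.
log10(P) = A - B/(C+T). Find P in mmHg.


C+T = 416.8110
B/(C+T) = 3.1940
log10(P) = 8.5160 - 3.1940 = 5.3220
P = 10^5.3220 = 209916.4076 mmHg

209916.4076 mmHg


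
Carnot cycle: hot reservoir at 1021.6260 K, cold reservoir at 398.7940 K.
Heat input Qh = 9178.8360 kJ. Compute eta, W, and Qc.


eta = 1 - 398.7940/1021.6260 = 0.6096
W = 0.6096 * 9178.8360 = 5595.8568 kJ
Qc = 9178.8360 - 5595.8568 = 3582.9792 kJ

eta = 60.9648%, W = 5595.8568 kJ, Qc = 3582.9792 kJ


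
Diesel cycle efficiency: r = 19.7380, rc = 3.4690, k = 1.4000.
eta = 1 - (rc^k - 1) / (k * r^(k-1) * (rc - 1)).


r^(k-1) = 3.2970
rc^k = 5.7054
eta = 0.5871 = 58.7118%

58.7118%


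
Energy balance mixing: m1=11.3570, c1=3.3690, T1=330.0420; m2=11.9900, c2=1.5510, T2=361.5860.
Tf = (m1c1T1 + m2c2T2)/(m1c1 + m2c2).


num = 19352.2093
den = 56.8582
Tf = 340.3590 K

340.3590 K


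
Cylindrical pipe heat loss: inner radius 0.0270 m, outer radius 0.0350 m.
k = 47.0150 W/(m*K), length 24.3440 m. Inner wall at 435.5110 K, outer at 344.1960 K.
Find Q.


dT = 91.3150 K
ln(ro/ri) = 0.2595
Q = 2*pi*47.0150*24.3440*91.3150 / 0.2595 = 2530429.6822 W

2530429.6822 W


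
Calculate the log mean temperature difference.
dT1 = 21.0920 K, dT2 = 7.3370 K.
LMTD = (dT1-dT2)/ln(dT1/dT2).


dT1/dT2 = 2.8747
ln(dT1/dT2) = 1.0560
LMTD = 13.7550 / 1.0560 = 13.0260 K

13.0260 K


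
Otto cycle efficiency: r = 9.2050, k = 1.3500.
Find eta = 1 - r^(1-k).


r^(k-1) = 2.1747
eta = 1 - 1/2.1747 = 0.5402 = 54.0176%

54.0176%


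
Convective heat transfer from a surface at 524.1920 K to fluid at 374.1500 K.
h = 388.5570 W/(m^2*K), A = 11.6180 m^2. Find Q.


dT = 150.0420 K
Q = 388.5570 * 11.6180 * 150.0420 = 677327.8826 W

677327.8826 W


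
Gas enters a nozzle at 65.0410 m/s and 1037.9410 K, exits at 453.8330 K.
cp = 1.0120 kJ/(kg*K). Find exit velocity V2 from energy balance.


dT = 584.1080 K
2*cp*1000*dT = 1182234.5920
V1^2 = 4230.3317
V2 = sqrt(1186464.9237) = 1089.2497 m/s

1089.2497 m/s


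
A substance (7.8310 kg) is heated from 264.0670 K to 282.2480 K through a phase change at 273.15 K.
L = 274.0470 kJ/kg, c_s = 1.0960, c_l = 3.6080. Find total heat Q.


Q1 (sensible, solid) = 7.8310 * 1.0960 * 9.0830 = 77.9574 kJ
Q2 (latent) = 7.8310 * 274.0470 = 2146.0621 kJ
Q3 (sensible, liquid) = 7.8310 * 3.6080 * 9.0980 = 257.0571 kJ
Q_total = 2481.0766 kJ

2481.0766 kJ


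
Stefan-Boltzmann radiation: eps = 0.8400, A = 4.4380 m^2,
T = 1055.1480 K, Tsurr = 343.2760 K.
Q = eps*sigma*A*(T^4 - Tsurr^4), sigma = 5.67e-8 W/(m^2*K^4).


T^4 = 1.2395e+12
Tsurr^4 = 1.3886e+10
Q = 0.8400 * 5.67e-8 * 4.4380 * 1.2256e+12 = 259066.0258 W

259066.0258 W


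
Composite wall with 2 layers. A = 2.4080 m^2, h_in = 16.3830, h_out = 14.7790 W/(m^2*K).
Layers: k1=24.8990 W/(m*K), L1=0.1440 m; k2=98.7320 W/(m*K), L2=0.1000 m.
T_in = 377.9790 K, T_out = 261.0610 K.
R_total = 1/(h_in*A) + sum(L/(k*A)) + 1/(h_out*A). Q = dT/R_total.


R_conv_in = 1/(16.3830*2.4080) = 0.0253
R_1 = 0.1440/(24.8990*2.4080) = 0.0024
R_2 = 0.1000/(98.7320*2.4080) = 0.0004
R_conv_out = 1/(14.7790*2.4080) = 0.0281
R_total = 0.0563 K/W
Q = 116.9180 / 0.0563 = 2077.7957 W

R_total = 0.0563 K/W, Q = 2077.7957 W


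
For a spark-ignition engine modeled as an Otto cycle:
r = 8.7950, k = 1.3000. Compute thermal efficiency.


r^(k-1) = 1.9199
eta = 1 - 1/1.9199 = 0.4791 = 47.9130%

47.9130%


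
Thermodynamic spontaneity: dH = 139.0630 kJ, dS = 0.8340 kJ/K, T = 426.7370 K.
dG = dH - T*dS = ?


T*dS = 426.7370 * 0.8340 = 355.8987 kJ
dG = 139.0630 - 355.8987 = -216.8357 kJ (spontaneous)

dG = -216.8357 kJ, spontaneous


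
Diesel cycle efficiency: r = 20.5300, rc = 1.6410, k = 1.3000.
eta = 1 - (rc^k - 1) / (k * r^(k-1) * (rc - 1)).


r^(k-1) = 2.4758
rc^k = 1.9039
eta = 0.5619 = 56.1877%

56.1877%


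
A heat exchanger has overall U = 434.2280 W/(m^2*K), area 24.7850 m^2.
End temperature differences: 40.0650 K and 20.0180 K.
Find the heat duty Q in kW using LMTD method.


LMTD = 28.8915 K
Q = 434.2280 * 24.7850 * 28.8915 = 310940.4584 W = 310.9405 kW

310.9405 kW


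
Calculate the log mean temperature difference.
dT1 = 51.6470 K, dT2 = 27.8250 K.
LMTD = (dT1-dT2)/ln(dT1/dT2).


dT1/dT2 = 1.8561
ln(dT1/dT2) = 0.6185
LMTD = 23.8220 / 0.6185 = 38.5159 K

38.5159 K


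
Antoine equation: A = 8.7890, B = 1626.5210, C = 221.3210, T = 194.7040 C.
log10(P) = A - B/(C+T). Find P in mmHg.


C+T = 416.0250
B/(C+T) = 3.9097
log10(P) = 8.7890 - 3.9097 = 4.8793
P = 10^4.8793 = 75740.5939 mmHg

75740.5939 mmHg


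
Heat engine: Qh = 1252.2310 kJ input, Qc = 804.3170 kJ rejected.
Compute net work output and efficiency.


W = 1252.2310 - 804.3170 = 447.9140 kJ
eta = 447.9140 / 1252.2310 = 0.3577 = 35.7693%

W = 447.9140 kJ, eta = 35.7693%


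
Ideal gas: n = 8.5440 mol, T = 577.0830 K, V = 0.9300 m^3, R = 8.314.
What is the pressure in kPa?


P = nRT/V = 8.5440 * 8.314 * 577.0830 / 0.9300
= 40992.9847 / 0.9300 = 44078.4782 Pa = 44.0785 kPa

44.0785 kPa


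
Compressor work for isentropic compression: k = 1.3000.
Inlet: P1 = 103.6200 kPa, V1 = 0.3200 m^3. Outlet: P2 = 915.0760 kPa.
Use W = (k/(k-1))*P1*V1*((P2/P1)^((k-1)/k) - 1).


(k-1)/k = 0.2308
(P2/P1)^exp = 1.6531
W = 4.3333 * 103.6200 * 0.3200 * (1.6531 - 1) = 93.8480 kJ

93.8480 kJ


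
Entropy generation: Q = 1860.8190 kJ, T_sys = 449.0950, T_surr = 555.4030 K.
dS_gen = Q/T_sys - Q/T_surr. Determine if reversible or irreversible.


dS_sys = 1860.8190/449.0950 = 4.1435 kJ/K
dS_surr = -1860.8190/555.4030 = -3.3504 kJ/K
dS_gen = 4.1435 - 3.3504 = 0.7931 kJ/K (irreversible)

dS_gen = 0.7931 kJ/K, irreversible


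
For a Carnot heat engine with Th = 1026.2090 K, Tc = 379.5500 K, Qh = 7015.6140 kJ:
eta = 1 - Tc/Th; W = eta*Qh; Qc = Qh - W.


eta = 1 - 379.5500/1026.2090 = 0.6301
W = 0.6301 * 7015.6140 = 4420.8440 kJ
Qc = 7015.6140 - 4420.8440 = 2594.7700 kJ

eta = 63.0144%, W = 4420.8440 kJ, Qc = 2594.7700 kJ


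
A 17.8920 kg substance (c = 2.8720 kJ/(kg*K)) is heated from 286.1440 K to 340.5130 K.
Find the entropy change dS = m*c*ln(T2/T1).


T2/T1 = 1.1900
ln(T2/T1) = 0.1740
dS = 17.8920 * 2.8720 * 0.1740 = 8.9390 kJ/K

8.9390 kJ/K


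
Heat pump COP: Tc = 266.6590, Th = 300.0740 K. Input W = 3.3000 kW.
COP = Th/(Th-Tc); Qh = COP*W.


COP = 300.0740 / 33.4150 = 8.9802
Qh = 8.9802 * 3.3000 = 29.6347 kW

COP = 8.9802, Qh = 29.6347 kW


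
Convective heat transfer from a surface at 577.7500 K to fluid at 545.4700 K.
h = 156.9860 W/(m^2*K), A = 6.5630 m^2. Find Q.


dT = 32.2800 K
Q = 156.9860 * 6.5630 * 32.2800 = 33258.0555 W

33258.0555 W


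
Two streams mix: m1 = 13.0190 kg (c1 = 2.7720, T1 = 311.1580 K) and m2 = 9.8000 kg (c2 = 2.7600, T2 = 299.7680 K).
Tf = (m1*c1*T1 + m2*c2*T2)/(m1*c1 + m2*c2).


num = 19337.4026
den = 63.1367
Tf = 306.2785 K

306.2785 K


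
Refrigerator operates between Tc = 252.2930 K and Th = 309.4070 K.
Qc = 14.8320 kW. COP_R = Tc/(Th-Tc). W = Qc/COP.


COP = 252.2930 / 57.1140 = 4.4174
W = 14.8320 / 4.4174 = 3.3577 kW

COP = 4.4174, W = 3.3577 kW


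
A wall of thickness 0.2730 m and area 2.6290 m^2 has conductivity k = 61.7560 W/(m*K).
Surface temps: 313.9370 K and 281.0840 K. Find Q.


dT = 32.8530 K
Q = 61.7560 * 2.6290 * 32.8530 / 0.2730 = 19538.0911 W

19538.0911 W


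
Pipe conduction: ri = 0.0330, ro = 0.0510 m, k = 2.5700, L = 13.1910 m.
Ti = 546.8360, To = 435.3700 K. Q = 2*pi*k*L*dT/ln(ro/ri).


dT = 111.4660 K
ln(ro/ri) = 0.4353
Q = 2*pi*2.5700*13.1910*111.4660 / 0.4353 = 54541.4189 W

54541.4189 W


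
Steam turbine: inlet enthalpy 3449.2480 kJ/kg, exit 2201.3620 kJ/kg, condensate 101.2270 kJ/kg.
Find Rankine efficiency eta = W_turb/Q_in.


W = 1247.8860 kJ/kg
Q_in = 3348.0210 kJ/kg
eta = 0.3727 = 37.2723%

eta = 37.2723%


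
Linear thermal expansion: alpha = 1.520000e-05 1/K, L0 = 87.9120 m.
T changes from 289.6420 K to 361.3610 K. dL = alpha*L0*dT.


dT = 71.7190 K
dL = 1.520000e-05 * 87.9120 * 71.7190 = 0.095835 m
L_final = 88.007835 m

dL = 0.095835 m


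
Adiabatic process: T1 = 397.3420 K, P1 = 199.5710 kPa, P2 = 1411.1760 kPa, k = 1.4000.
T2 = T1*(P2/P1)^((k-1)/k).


(k-1)/k = 0.2857
(P2/P1)^exp = 1.7487
T2 = 397.3420 * 1.7487 = 694.8229 K

694.8229 K


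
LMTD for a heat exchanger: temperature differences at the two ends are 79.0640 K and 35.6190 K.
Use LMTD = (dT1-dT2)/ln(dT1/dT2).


dT1/dT2 = 2.2197
ln(dT1/dT2) = 0.7974
LMTD = 43.4450 / 0.7974 = 54.4848 K

54.4848 K


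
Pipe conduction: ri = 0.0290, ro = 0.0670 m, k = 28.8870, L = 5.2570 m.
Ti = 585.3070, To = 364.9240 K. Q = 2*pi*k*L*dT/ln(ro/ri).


dT = 220.3830 K
ln(ro/ri) = 0.8374
Q = 2*pi*28.8870*5.2570*220.3830 / 0.8374 = 251111.7797 W

251111.7797 W


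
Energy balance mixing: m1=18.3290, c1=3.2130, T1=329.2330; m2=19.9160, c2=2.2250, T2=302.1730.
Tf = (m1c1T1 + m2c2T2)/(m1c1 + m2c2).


num = 32779.1083
den = 103.2042
Tf = 317.6142 K

317.6142 K


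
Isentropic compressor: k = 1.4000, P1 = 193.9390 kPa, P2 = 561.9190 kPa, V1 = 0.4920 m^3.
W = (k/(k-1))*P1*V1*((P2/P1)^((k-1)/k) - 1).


(k-1)/k = 0.2857
(P2/P1)^exp = 1.3552
W = 3.5000 * 193.9390 * 0.4920 * (1.3552 - 1) = 118.6227 kJ

118.6227 kJ


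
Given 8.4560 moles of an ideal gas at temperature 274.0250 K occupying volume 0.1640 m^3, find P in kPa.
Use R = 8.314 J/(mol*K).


P = nRT/V = 8.4560 * 8.314 * 274.0250 / 0.1640
= 19264.8300 / 0.1640 = 117468.4756 Pa = 117.4685 kPa

117.4685 kPa


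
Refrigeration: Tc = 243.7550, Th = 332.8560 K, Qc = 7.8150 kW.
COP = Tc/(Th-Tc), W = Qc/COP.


COP = 243.7550 / 89.1010 = 2.7357
W = 7.8150 / 2.7357 = 2.8567 kW

COP = 2.7357, W = 2.8567 kW


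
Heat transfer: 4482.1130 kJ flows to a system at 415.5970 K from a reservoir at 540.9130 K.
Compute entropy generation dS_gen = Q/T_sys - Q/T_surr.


dS_sys = 4482.1130/415.5970 = 10.7848 kJ/K
dS_surr = -4482.1130/540.9130 = -8.2862 kJ/K
dS_gen = 10.7848 - 8.2862 = 2.4986 kJ/K (irreversible)

dS_gen = 2.4986 kJ/K, irreversible


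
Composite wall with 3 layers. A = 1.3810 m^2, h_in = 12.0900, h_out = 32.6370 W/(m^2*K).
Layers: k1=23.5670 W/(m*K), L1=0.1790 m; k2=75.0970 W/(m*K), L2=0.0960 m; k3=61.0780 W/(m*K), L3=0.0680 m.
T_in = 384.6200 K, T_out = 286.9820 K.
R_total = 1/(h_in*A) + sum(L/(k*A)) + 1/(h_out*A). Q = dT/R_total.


R_conv_in = 1/(12.0900*1.3810) = 0.0599
R_1 = 0.1790/(23.5670*1.3810) = 0.0055
R_2 = 0.0960/(75.0970*1.3810) = 0.0009
R_3 = 0.0680/(61.0780*1.3810) = 0.0008
R_conv_out = 1/(32.6370*1.3810) = 0.0222
R_total = 0.0893 K/W
Q = 97.6380 / 0.0893 = 1093.2217 W

R_total = 0.0893 K/W, Q = 1093.2217 W


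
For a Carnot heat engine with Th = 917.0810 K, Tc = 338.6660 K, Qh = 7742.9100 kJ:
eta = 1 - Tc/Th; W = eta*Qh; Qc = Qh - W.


eta = 1 - 338.6660/917.0810 = 0.6307
W = 0.6307 * 7742.9100 = 4883.5548 kJ
Qc = 7742.9100 - 4883.5548 = 2859.3552 kJ

eta = 63.0713%, W = 4883.5548 kJ, Qc = 2859.3552 kJ


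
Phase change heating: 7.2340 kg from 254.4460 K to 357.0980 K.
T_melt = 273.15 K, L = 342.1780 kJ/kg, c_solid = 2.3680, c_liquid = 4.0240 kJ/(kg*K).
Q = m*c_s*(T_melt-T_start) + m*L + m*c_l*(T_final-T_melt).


Q1 (sensible, solid) = 7.2340 * 2.3680 * 18.7040 = 320.4016 kJ
Q2 (latent) = 7.2340 * 342.1780 = 2475.3157 kJ
Q3 (sensible, liquid) = 7.2340 * 4.0240 * 83.9480 = 2443.6940 kJ
Q_total = 5239.4113 kJ

5239.4113 kJ


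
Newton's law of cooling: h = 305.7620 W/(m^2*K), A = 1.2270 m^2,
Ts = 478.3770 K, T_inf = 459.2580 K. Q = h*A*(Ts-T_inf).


dT = 19.1190 K
Q = 305.7620 * 1.2270 * 19.1190 = 7172.8747 W

7172.8747 W


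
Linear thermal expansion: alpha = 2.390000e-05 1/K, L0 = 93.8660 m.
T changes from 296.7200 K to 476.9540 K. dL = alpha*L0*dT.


dT = 180.2340 K
dL = 2.390000e-05 * 93.8660 * 180.2340 = 0.404336 m
L_final = 94.270336 m

dL = 0.404336 m


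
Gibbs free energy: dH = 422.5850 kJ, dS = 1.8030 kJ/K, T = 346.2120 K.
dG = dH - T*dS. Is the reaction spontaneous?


T*dS = 346.2120 * 1.8030 = 624.2202 kJ
dG = 422.5850 - 624.2202 = -201.6352 kJ (spontaneous)

dG = -201.6352 kJ, spontaneous


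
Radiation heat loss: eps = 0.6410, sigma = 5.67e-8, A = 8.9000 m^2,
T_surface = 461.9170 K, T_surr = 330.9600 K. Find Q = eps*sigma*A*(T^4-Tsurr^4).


T^4 = 4.5526e+10
Tsurr^4 = 1.1998e+10
Q = 0.6410 * 5.67e-8 * 8.9000 * 3.3528e+10 = 10845.1646 W

10845.1646 W


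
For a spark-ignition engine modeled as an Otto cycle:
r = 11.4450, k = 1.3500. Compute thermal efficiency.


r^(k-1) = 2.3470
eta = 1 - 1/2.3470 = 0.5739 = 57.3927%

57.3927%


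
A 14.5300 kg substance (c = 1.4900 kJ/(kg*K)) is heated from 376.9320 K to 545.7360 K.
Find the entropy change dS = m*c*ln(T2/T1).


T2/T1 = 1.4478
ln(T2/T1) = 0.3701
dS = 14.5300 * 1.4900 * 0.3701 = 8.0119 kJ/K

8.0119 kJ/K


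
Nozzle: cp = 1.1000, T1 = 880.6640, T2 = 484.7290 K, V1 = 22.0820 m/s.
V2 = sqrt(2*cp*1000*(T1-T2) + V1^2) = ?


dT = 395.9350 K
2*cp*1000*dT = 871057.0000
V1^2 = 487.6147
V2 = sqrt(871544.6147) = 933.5655 m/s

933.5655 m/s


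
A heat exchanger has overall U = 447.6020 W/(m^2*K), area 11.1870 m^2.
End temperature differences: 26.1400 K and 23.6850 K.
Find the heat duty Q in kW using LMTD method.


LMTD = 24.8923 K
Q = 447.6020 * 11.1870 * 24.8923 = 124643.9322 W = 124.6439 kW

124.6439 kW


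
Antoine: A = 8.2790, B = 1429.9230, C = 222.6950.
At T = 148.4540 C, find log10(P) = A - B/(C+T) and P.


C+T = 371.1490
B/(C+T) = 3.8527
log10(P) = 8.2790 - 3.8527 = 4.4263
P = 10^4.4263 = 26687.4707 mmHg

26687.4707 mmHg


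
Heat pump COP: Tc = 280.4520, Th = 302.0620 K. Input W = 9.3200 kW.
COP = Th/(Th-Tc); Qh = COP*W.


COP = 302.0620 / 21.6100 = 13.9779
Qh = 13.9779 * 9.3200 = 130.2738 kW

COP = 13.9779, Qh = 130.2738 kW


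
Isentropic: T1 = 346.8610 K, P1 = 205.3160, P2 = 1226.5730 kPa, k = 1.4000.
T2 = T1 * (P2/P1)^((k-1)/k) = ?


(k-1)/k = 0.2857
(P2/P1)^exp = 1.6664
T2 = 346.8610 * 1.6664 = 578.0256 K

578.0256 K


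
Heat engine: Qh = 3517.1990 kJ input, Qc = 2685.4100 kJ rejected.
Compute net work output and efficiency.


W = 3517.1990 - 2685.4100 = 831.7890 kJ
eta = 831.7890 / 3517.1990 = 0.2365 = 23.6492%

W = 831.7890 kJ, eta = 23.6492%


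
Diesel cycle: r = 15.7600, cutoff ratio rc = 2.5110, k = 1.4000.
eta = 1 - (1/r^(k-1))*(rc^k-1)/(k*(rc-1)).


r^(k-1) = 3.0132
rc^k = 3.6290
eta = 0.5875 = 58.7548%

58.7548%


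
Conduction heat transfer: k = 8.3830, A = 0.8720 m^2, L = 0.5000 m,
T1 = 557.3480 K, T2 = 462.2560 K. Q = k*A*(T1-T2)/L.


dT = 95.0920 K
Q = 8.3830 * 0.8720 * 95.0920 / 0.5000 = 1390.2405 W

1390.2405 W


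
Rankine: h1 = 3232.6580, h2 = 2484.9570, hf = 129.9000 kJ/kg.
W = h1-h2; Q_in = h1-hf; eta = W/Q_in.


W = 747.7010 kJ/kg
Q_in = 3102.7580 kJ/kg
eta = 0.2410 = 24.0979%

eta = 24.0979%


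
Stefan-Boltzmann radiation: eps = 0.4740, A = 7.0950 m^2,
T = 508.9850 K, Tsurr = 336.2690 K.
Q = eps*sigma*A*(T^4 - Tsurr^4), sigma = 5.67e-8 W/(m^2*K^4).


T^4 = 6.7115e+10
Tsurr^4 = 1.2786e+10
Q = 0.4740 * 5.67e-8 * 7.0950 * 5.4329e+10 = 10359.5993 W

10359.5993 W


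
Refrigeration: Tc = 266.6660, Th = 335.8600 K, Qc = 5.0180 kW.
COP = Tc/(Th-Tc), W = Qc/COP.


COP = 266.6660 / 69.1940 = 3.8539
W = 5.0180 / 3.8539 = 1.3021 kW

COP = 3.8539, W = 1.3021 kW


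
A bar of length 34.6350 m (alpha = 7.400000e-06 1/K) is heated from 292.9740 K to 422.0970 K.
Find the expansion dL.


dT = 129.1230 K
dL = 7.400000e-06 * 34.6350 * 129.1230 = 0.033094 m
L_final = 34.668094 m

dL = 0.033094 m


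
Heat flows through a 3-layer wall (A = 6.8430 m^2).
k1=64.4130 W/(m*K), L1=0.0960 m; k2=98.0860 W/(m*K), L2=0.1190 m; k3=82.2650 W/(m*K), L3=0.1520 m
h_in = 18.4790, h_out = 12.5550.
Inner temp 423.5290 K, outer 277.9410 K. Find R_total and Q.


R_conv_in = 1/(18.4790*6.8430) = 0.0079
R_1 = 0.0960/(64.4130*6.8430) = 0.0002
R_2 = 0.1190/(98.0860*6.8430) = 0.0002
R_3 = 0.1520/(82.2650*6.8430) = 0.0003
R_conv_out = 1/(12.5550*6.8430) = 0.0116
R_total = 0.0202 K/W
Q = 145.5880 / 0.0202 = 7202.7561 W

R_total = 0.0202 K/W, Q = 7202.7561 W


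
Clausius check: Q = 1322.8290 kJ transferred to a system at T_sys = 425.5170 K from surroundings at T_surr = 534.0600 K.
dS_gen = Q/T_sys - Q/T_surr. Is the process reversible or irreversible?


dS_sys = 1322.8290/425.5170 = 3.1088 kJ/K
dS_surr = -1322.8290/534.0600 = -2.4769 kJ/K
dS_gen = 3.1088 - 2.4769 = 0.6318 kJ/K (irreversible)

dS_gen = 0.6318 kJ/K, irreversible


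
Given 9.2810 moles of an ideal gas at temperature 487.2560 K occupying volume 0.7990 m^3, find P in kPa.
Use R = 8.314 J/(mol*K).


P = nRT/V = 9.2810 * 8.314 * 487.2560 / 0.7990
= 37597.7615 / 0.7990 = 47056.0219 Pa = 47.0560 kPa

47.0560 kPa


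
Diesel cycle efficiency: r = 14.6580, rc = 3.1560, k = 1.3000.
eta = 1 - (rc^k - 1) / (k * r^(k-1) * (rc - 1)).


r^(k-1) = 2.2378
rc^k = 4.4553
eta = 0.4491 = 44.9100%

44.9100%


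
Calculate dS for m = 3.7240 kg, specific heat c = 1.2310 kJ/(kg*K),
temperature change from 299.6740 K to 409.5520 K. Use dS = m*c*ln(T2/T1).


T2/T1 = 1.3667
ln(T2/T1) = 0.3124
dS = 3.7240 * 1.2310 * 0.3124 = 1.4320 kJ/K

1.4320 kJ/K


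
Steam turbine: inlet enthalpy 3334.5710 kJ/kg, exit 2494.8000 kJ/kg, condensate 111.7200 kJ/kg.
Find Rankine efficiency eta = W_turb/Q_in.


W = 839.7710 kJ/kg
Q_in = 3222.8510 kJ/kg
eta = 0.2606 = 26.0568%

eta = 26.0568%


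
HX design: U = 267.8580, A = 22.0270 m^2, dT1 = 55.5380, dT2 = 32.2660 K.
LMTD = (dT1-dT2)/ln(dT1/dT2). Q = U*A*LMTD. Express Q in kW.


LMTD = 42.8540 K
Q = 267.8580 * 22.0270 * 42.8540 = 252843.1098 W = 252.8431 kW

252.8431 kW


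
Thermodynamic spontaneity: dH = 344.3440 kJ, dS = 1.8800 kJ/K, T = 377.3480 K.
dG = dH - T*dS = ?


T*dS = 377.3480 * 1.8800 = 709.4142 kJ
dG = 344.3440 - 709.4142 = -365.0702 kJ (spontaneous)

dG = -365.0702 kJ, spontaneous


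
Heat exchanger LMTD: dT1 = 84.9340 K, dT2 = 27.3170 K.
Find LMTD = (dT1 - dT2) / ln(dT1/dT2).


dT1/dT2 = 3.1092
ln(dT1/dT2) = 1.1344
LMTD = 57.6170 / 1.1344 = 50.7923 K

50.7923 K


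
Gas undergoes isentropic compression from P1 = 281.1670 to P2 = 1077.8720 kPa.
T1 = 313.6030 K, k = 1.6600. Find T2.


(k-1)/k = 0.3976
(P2/P1)^exp = 1.7062
T2 = 313.6030 * 1.7062 = 535.0755 K

535.0755 K


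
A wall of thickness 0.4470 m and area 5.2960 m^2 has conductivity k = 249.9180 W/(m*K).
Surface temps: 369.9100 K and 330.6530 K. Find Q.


dT = 39.2570 K
Q = 249.9180 * 5.2960 * 39.2570 / 0.4470 = 116239.8653 W

116239.8653 W


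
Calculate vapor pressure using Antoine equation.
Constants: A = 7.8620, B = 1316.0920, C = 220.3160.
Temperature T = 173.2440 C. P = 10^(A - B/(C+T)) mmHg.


C+T = 393.5600
B/(C+T) = 3.3441
log10(P) = 7.8620 - 3.3441 = 4.5179
P = 10^4.5179 = 32955.6954 mmHg

32955.6954 mmHg


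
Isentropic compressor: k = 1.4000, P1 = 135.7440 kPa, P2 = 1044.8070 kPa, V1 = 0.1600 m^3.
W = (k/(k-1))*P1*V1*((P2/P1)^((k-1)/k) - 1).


(k-1)/k = 0.2857
(P2/P1)^exp = 1.7916
W = 3.5000 * 135.7440 * 0.1600 * (1.7916 - 1) = 60.1722 kJ

60.1722 kJ


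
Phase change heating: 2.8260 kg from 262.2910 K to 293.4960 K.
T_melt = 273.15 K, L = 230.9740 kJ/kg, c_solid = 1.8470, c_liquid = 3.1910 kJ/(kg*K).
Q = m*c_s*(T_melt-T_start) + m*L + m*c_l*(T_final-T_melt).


Q1 (sensible, solid) = 2.8260 * 1.8470 * 10.8590 = 56.6799 kJ
Q2 (latent) = 2.8260 * 230.9740 = 652.7325 kJ
Q3 (sensible, liquid) = 2.8260 * 3.1910 * 20.3460 = 183.4755 kJ
Q_total = 892.8879 kJ

892.8879 kJ


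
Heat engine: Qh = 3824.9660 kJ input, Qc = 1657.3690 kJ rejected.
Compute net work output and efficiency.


W = 3824.9660 - 1657.3690 = 2167.5970 kJ
eta = 2167.5970 / 3824.9660 = 0.5667 = 56.6697%

W = 2167.5970 kJ, eta = 56.6697%


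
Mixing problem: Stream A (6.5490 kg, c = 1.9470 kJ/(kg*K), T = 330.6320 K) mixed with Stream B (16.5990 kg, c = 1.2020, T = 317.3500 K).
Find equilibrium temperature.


num = 10547.6231
den = 32.7029
Tf = 322.5287 K

322.5287 K


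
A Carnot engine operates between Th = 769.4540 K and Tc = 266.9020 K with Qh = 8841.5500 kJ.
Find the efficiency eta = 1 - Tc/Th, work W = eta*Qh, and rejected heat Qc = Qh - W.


eta = 1 - 266.9020/769.4540 = 0.6531
W = 0.6531 * 8841.5500 = 5774.6644 kJ
Qc = 8841.5500 - 5774.6644 = 3066.8856 kJ

eta = 65.3128%, W = 5774.6644 kJ, Qc = 3066.8856 kJ


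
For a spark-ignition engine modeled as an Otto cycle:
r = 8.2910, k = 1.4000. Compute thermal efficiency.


r^(k-1) = 2.3305
eta = 1 - 1/2.3305 = 0.5709 = 57.0901%

57.0901%


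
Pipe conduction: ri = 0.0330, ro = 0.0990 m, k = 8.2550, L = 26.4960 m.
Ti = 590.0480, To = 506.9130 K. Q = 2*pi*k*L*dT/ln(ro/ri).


dT = 83.1350 K
ln(ro/ri) = 1.0986
Q = 2*pi*8.2550*26.4960*83.1350 / 1.0986 = 103996.0178 W

103996.0178 W


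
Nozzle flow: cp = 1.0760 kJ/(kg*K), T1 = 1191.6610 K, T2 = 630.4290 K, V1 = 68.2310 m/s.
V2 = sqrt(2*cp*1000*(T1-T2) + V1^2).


dT = 561.2320 K
2*cp*1000*dT = 1207771.2640
V1^2 = 4655.4694
V2 = sqrt(1212426.7334) = 1101.1025 m/s

1101.1025 m/s


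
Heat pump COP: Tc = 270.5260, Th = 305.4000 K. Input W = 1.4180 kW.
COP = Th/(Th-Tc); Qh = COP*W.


COP = 305.4000 / 34.8740 = 8.7572
Qh = 8.7572 * 1.4180 = 12.4178 kW

COP = 8.7572, Qh = 12.4178 kW


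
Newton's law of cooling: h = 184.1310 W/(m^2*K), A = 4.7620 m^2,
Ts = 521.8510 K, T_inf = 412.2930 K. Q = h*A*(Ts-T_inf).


dT = 109.5580 K
Q = 184.1310 * 4.7620 * 109.5580 = 96063.9408 W

96063.9408 W


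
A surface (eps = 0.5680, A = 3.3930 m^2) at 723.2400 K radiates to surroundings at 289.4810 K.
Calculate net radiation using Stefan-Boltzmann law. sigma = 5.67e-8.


T^4 = 2.7361e+11
Tsurr^4 = 7.0223e+09
Q = 0.5680 * 5.67e-8 * 3.3930 * 2.6659e+11 = 29130.8438 W

29130.8438 W


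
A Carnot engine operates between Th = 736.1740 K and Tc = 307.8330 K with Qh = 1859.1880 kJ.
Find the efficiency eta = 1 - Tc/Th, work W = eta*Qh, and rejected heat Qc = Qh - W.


eta = 1 - 307.8330/736.1740 = 0.5818
W = 0.5818 * 1859.1880 = 1081.7639 kJ
Qc = 1859.1880 - 1081.7639 = 777.4241 kJ

eta = 58.1847%, W = 1081.7639 kJ, Qc = 777.4241 kJ


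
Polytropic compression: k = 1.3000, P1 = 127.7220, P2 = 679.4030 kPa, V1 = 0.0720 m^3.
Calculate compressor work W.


(k-1)/k = 0.2308
(P2/P1)^exp = 1.4706
W = 4.3333 * 127.7220 * 0.0720 * (1.4706 - 1) = 18.7547 kJ

18.7547 kJ


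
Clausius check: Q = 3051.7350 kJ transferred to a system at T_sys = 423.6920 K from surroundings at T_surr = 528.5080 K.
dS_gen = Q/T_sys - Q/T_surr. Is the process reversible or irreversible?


dS_sys = 3051.7350/423.6920 = 7.2027 kJ/K
dS_surr = -3051.7350/528.5080 = -5.7742 kJ/K
dS_gen = 7.2027 - 5.7742 = 1.4285 kJ/K (irreversible)

dS_gen = 1.4285 kJ/K, irreversible


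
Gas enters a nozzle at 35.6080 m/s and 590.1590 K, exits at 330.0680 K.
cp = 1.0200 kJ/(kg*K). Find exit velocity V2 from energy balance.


dT = 260.0910 K
2*cp*1000*dT = 530585.6400
V1^2 = 1267.9297
V2 = sqrt(531853.5697) = 729.2829 m/s

729.2829 m/s


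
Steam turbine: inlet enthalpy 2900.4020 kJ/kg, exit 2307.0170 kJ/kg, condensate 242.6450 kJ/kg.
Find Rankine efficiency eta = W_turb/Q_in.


W = 593.3850 kJ/kg
Q_in = 2657.7570 kJ/kg
eta = 0.2233 = 22.3265%

eta = 22.3265%


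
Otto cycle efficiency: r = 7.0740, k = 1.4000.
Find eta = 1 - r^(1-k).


r^(k-1) = 2.1871
eta = 1 - 1/2.1871 = 0.5428 = 54.2771%

54.2771%


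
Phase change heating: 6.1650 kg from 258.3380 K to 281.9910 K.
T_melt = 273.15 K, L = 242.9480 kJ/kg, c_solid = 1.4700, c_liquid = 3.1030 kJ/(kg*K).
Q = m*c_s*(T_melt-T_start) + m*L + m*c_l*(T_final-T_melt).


Q1 (sensible, solid) = 6.1650 * 1.4700 * 14.8120 = 134.2345 kJ
Q2 (latent) = 6.1650 * 242.9480 = 1497.7744 kJ
Q3 (sensible, liquid) = 6.1650 * 3.1030 * 8.8410 = 169.1283 kJ
Q_total = 1801.1372 kJ

1801.1372 kJ


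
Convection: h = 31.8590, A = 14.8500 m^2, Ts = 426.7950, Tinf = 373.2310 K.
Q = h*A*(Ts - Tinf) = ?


dT = 53.5640 K
Q = 31.8590 * 14.8500 * 53.5640 = 25341.4578 W

25341.4578 W


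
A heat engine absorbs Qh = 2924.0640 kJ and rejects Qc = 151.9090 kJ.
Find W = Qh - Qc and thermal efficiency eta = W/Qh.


W = 2924.0640 - 151.9090 = 2772.1550 kJ
eta = 2772.1550 / 2924.0640 = 0.9480 = 94.8049%

W = 2772.1550 kJ, eta = 94.8049%


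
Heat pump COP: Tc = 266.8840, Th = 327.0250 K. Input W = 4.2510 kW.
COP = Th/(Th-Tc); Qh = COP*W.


COP = 327.0250 / 60.1410 = 5.4376
Qh = 5.4376 * 4.2510 = 23.1154 kW

COP = 5.4376, Qh = 23.1154 kW
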